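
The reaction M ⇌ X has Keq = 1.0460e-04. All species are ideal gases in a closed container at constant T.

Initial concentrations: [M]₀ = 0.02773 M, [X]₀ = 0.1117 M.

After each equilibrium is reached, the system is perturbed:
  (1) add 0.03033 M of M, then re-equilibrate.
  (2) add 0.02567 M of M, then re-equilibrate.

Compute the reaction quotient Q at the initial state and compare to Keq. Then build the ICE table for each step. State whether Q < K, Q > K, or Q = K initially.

Q₀ = 4.028; Q > K (proceeds reverse)

Q₀ = 4.028 vs Keq = 1.0460e-04 ⇒ Q>K, reverse
Step 1:
                   M          X
  I          0.02773     0.1117
  C           0.1117    -0.1117
  E           0.1394 1.4583e-05
  solve Keq expr → x = -0.1117; check Q = 1.0460e-04
Then add 0.03033 M of M.
Step 2:
                   M          X
  I           0.1697 1.4583e-05
  C       -3.1722e-06 3.1722e-06
  E           0.1697 1.7755e-05
  solve Keq expr → x = 3.1722e-06; check Q = 1.0460e-04
Then add 0.02567 M of M.
Step 3:
                   M          X
  I           0.1954 1.7755e-05
  C       -2.6848e-06 2.6848e-06
  E           0.1954 2.0440e-05
  solve Keq expr → x = 2.6848e-06; check Q = 1.0460e-04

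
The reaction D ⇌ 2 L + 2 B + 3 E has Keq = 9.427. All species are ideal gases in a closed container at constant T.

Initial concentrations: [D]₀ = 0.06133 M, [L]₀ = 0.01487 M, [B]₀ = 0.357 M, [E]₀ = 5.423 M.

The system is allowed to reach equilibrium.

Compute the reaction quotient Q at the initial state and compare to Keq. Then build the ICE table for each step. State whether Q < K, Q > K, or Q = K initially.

Q₀ = 0.07328 vs Keq = 9.427 ⇒ Q<K, forward
Step 1:
                  D         L         B         E
  Initial   0.06133   0.01487     0.357     5.423
  Change   -0.03617   0.07233   0.07233    0.1085
  Equil     0.02516    0.0872    0.4293     5.531
  solve Keq expr → x = 0.03617; check Q = 9.427

Q₀ = 0.07328; Q < K (proceeds forward)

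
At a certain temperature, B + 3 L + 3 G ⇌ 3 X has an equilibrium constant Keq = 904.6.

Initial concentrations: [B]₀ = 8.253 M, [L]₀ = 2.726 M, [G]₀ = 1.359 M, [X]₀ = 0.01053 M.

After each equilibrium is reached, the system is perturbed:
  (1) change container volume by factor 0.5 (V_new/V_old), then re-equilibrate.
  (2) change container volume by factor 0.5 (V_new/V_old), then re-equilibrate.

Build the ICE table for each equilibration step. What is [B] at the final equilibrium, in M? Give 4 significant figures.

Q₀ = 2.7825e-09 vs Keq = 904.6 ⇒ Q<K, forward
Step 1:
                   B          L          G          X
  Initial      8.253      2.726      1.359    0.01053
  Change     -0.4368      -1.31      -1.31       1.31
  Equil        7.816      1.416    0.04862      1.321
  solve Keq expr → x = 0.4368; check Q = 904.6
Then change container volume by factor 0.5 (V_new/V_old).
Step 2:
                   B          L          G          X
  Initial      15.63      2.831    0.09723      2.642
  Change      -0.019   -0.05699   -0.05699    0.05699
  Equil        15.61      2.774    0.04024      2.699
  solve Keq expr → x = 0.019; check Q = 904.6
Then change container volume by factor 0.5 (V_new/V_old).
Step 3:
                   B          L          G          X
  Initial      31.23      5.548    0.08049      5.398
  Change    -0.01599   -0.04798   -0.04798    0.04798
  Equil        31.21      5.501    0.03251      5.446
  solve Keq expr → x = 0.01599; check Q = 904.6

[B]_eq = 31.21 M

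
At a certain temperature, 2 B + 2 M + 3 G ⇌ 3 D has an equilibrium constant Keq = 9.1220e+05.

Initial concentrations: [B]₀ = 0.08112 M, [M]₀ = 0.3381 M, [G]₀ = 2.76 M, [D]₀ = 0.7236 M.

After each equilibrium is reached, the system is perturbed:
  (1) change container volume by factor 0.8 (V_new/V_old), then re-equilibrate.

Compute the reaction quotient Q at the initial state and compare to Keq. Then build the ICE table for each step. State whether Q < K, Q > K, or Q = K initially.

Q₀ = 23.96; Q < K (proceeds forward)

Q₀ = 23.96 vs Keq = 9.1220e+05 ⇒ Q<K, forward
Step 1:
                   B          M          G          D
  Initial    0.08112     0.3381       2.76     0.7236
  Change    -0.08039   -0.08039    -0.1206     0.1206
  Equil   7.3486e-04     0.2577      2.639     0.8442
  solve Keq expr → x = 0.04019; check Q = 9.1220e+05
Then change container volume by factor 0.8 (V_new/V_old).
Step 2:
                   B          M          G          D
  Initial 9.1857e-04     0.3221      3.299      1.055
  Change  -3.2954e-04 -3.2954e-04 -4.9431e-04 4.9431e-04
  Equil   5.8903e-04     0.3218      3.299      1.056
  solve Keq expr → x = 1.6477e-04; check Q = 9.1220e+05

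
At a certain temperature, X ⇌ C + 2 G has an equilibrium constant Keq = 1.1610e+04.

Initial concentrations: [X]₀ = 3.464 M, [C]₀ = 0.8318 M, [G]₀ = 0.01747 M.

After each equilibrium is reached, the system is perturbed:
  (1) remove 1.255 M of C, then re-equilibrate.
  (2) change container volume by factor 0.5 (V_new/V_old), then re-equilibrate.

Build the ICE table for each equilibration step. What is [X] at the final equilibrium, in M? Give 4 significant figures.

Q₀ = 7.3287e-05 vs Keq = 1.1610e+04 ⇒ Q<K, forward
Step 1:
                    X           C           G
  I             3.464      0.8318     0.01747
  C            -3.446       3.446       6.893
  E            0.0176       4.278        6.91
  solve Keq expr → x = 3.446; check Q = 1.1610e+04
Then remove 1.255 M of C.
Step 2:
                    X           C           G
  I            0.0176       3.023        6.91
  C         -0.005104    0.005104     0.01021
  E           0.01249       3.028        6.92
  solve Keq expr → x = 0.005104; check Q = 1.1610e+04
Then change container volume by factor 0.5 (V_new/V_old).
Step 3:
                    X           C           G
  I           0.02498       6.057       13.84
  C           0.07173    -0.07173     -0.1435
  E           0.09672       5.985        13.7
  solve Keq expr → x = -0.07173; check Q = 1.1610e+04

[X]_eq = 0.09672 M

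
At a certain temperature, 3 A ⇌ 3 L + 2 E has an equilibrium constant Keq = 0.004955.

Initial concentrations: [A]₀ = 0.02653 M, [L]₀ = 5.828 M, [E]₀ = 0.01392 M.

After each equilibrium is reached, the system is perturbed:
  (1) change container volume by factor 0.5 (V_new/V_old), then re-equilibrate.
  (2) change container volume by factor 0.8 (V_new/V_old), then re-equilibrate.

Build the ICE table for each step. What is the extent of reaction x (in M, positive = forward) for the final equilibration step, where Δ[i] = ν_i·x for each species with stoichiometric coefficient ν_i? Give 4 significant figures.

Q₀ = 2054 vs Keq = 0.004955 ⇒ Q>K, reverse
Step 1:
                  A         L         E
  Initial   0.02653     5.828   0.01392
  Change     0.0208   -0.0208  -0.01387
  Equil     0.04733     5.807 5.1797e-05
  solve Keq expr → x = -0.006934; check Q = 0.004955
Then change container volume by factor 0.5 (V_new/V_old).
Step 2:
                  A         L         E
  Initial   0.09466     11.61 1.0359e-04
  Change  7.7600e-05 -7.7600e-05 -5.1733e-05
  Equil     0.09474     11.61 5.1862e-05
  solve Keq expr → x = -2.5867e-05; check Q = 0.004955
Then change container volume by factor 0.8 (V_new/V_old).
Step 3:
                  A         L         E
  Initial    0.1184     14.52 6.4827e-05
  Change  1.9429e-05 -1.9429e-05 -1.2953e-05
  Equil      0.1184     14.52 5.1875e-05
  solve Keq expr → x = -6.4763e-06; check Q = 0.004955

x = -6.4763e-06 M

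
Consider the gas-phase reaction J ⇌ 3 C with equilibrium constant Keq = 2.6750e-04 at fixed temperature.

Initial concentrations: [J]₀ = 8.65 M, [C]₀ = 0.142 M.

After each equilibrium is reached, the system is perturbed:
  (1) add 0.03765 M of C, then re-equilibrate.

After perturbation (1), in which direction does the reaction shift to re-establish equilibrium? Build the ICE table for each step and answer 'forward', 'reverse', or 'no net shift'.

Q₀ = 3.3102e-04 vs Keq = 2.6750e-04 ⇒ Q>K, reverse
Step 1:
                   J          C
  I             8.65      0.142
  C         0.003239  -0.009718
  E            8.653     0.1323
  solve Keq expr → x = -0.003239; check Q = 2.6750e-04
Then add 0.03765 M of C.
Step 2:
                   J          C
  I            8.653     0.1699
  C          0.01253   -0.03759
  E            8.666     0.1323
  solve Keq expr → x = -0.01253; check Q = 2.6750e-04

Direction: reverse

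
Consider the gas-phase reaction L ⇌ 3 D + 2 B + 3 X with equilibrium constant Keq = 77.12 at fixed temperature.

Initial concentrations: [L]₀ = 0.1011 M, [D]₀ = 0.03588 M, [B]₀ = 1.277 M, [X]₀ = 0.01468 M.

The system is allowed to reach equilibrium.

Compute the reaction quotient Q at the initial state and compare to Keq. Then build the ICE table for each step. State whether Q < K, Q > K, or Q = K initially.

Q₀ = 2.3570e-09 vs Keq = 77.12 ⇒ Q<K, forward
Step 1:
                    L           D           B           X
  init         0.1011     0.03588       1.277     0.01468
  Δ           -0.1011      0.3032      0.2021      0.3032
  eq       3.5521e-05      0.3391       1.479      0.3179
  solve Keq expr → x = 0.1011; check Q = 77.12

Q₀ = 2.3570e-09; Q < K (proceeds forward)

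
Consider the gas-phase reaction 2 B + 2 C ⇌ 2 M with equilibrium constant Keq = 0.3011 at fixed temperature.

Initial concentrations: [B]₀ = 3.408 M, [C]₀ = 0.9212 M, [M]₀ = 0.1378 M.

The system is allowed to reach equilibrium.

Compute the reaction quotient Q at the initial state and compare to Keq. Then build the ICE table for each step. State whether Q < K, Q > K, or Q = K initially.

Q₀ = 0.001927; Q < K (proceeds forward)

Q₀ = 0.001927 vs Keq = 0.3011 ⇒ Q<K, forward
Step 1:
                  B         C         M
  init        3.408    0.9212    0.1378
  Δ         -0.5122   -0.5122    0.5122
  eq          2.896     0.409      0.65
  solve Keq expr → x = 0.2561; check Q = 0.3011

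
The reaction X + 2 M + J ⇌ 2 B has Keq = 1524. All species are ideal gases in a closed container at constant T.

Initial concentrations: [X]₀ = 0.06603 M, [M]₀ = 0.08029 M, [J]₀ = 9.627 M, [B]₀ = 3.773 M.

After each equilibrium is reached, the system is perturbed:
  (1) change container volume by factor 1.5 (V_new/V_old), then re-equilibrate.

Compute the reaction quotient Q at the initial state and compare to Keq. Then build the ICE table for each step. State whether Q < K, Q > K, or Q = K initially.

Q₀ = 3474; Q > K (proceeds reverse)

Q₀ = 3474 vs Keq = 1524 ⇒ Q>K, reverse
Step 1:
                    X           M           J           B
  init        0.06603     0.08029       9.627       3.773
  Δ           0.01434     0.02867     0.01434    -0.02867
  eq          0.08037       0.109       9.641       3.744
  solve Keq expr → x = -0.01434; check Q = 1524
Then change container volume by factor 1.5 (V_new/V_old).
Step 2:
                    X           M           J           B
  init        0.05358     0.07264       6.428       2.496
  Δ           0.01229     0.02457     0.01229    -0.02457
  eq          0.06586     0.09721        6.44       2.472
  solve Keq expr → x = -0.01229; check Q = 1524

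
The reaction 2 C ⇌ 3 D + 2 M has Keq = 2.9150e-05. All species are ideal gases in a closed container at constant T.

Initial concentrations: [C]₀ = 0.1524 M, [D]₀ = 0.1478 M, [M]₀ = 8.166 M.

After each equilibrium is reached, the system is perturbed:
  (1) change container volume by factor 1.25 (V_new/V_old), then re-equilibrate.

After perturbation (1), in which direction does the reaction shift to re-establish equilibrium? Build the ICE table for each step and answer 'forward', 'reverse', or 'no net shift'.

Q₀ = 9.27 vs Keq = 2.9150e-05 ⇒ Q>K, reverse
Step 1:
                  C         D         M
  I          0.1524    0.1478     8.166
  C         0.09652   -0.1448  -0.09652
  E          0.2489  0.003027     8.069
  solve Keq expr → x = -0.04826; check Q = 2.9150e-05
Then change container volume by factor 1.25 (V_new/V_old).
Step 2:
                  C         D         M
  I          0.1991  0.002422     6.456
  C       -4.0081e-04 6.0122e-04 4.0081e-04
  E          0.1987  0.003023     6.456
  solve Keq expr → x = 2.0041e-04; check Q = 2.9150e-05

Direction: forward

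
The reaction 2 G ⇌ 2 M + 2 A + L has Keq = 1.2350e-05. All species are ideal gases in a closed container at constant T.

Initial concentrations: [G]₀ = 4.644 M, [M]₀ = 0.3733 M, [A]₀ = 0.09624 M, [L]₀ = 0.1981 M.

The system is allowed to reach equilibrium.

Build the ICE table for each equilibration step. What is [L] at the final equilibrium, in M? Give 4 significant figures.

[L]_eq = 0.1988 M

Q₀ = 1.1856e-05 vs Keq = 1.2350e-05 ⇒ Q<K, forward
Step 1:
                   G          M          A          L
  init         4.644     0.3733    0.09624     0.1981
  Δ        -0.001412   0.001412   0.001412 7.0601e-04
  eq           4.643     0.3747    0.09765     0.1988
  solve Keq expr → x = 7.0601e-04; check Q = 1.2350e-05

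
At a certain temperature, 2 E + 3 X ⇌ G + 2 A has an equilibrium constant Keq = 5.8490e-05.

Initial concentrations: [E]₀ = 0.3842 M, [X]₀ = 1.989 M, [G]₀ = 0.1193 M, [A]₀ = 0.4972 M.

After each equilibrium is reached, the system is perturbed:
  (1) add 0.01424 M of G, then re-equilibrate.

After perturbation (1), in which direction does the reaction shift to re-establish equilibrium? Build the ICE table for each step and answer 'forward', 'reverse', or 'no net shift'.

Q₀ = 0.02539 vs Keq = 5.8490e-05 ⇒ Q>K, reverse
Step 1:
                   E          X          G          A
  Initial     0.3842      1.989     0.1193     0.4972
  Change      0.2307      0.346    -0.1153    -0.2307
  Equil       0.6149      2.335   0.003963     0.2665
  solve Keq expr → x = -0.1153; check Q = 5.8490e-05
Then add 0.01424 M of G.
Step 2:
                   E          X          G          A
  Initial     0.6149      2.335     0.0182     0.2665
  Change     0.02539    0.03808   -0.01269   -0.02539
  Equil       0.6403      2.373   0.005511     0.2411
  solve Keq expr → x = -0.01269; check Q = 5.8490e-05

Direction: reverse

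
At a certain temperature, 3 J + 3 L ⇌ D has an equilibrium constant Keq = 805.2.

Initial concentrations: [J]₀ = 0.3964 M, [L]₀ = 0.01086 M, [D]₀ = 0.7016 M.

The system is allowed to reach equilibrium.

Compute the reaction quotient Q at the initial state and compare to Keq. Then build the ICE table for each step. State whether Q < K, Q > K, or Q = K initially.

Q₀ = 8.7943e+06; Q > K (proceeds reverse)

Q₀ = 8.7943e+06 vs Keq = 805.2 ⇒ Q>K, reverse
Step 1:
                    J           L           D
  I            0.3964     0.01086      0.7016
  C            0.1572      0.1572    -0.05242
  E            0.5536      0.1681      0.6492
  solve Keq expr → x = -0.05242; check Q = 805.2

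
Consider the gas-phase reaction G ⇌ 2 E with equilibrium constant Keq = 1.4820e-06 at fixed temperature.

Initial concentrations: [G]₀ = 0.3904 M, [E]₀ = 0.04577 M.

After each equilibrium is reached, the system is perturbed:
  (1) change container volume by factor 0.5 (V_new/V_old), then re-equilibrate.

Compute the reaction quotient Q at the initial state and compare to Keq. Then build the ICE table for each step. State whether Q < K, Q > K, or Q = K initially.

Q₀ = 0.005366; Q > K (proceeds reverse)

Q₀ = 0.005366 vs Keq = 1.4820e-06 ⇒ Q>K, reverse
Step 1:
                    G           E
  I            0.3904     0.04577
  C           0.02249    -0.04499
  E            0.4129  7.8225e-04
  solve Keq expr → x = -0.02249; check Q = 1.4820e-06
Then change container volume by factor 0.5 (V_new/V_old).
Step 2:
                    G           E
  I            0.8258    0.001564
  C        2.2904e-04 -4.5808e-04
  E             0.826    0.001106
  solve Keq expr → x = -2.2904e-04; check Q = 1.4820e-06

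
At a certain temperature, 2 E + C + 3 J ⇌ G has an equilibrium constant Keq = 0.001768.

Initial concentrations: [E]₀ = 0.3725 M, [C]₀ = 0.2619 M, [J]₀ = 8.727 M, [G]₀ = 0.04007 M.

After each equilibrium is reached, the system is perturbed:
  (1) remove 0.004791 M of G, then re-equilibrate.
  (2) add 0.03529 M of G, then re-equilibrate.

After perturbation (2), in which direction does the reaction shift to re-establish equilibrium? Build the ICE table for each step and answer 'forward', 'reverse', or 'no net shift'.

Direction: reverse

Q₀ = 0.001659 vs Keq = 0.001768 ⇒ Q<K, forward
Step 1:
                    E           C           J           G
  init         0.3725      0.2619       8.727     0.04007
  Δ         -0.003173   -0.001587    -0.00476    0.001587
  eq           0.3693      0.2603       8.722     0.04166
  solve Keq expr → x = 0.001587; check Q = 0.001768
Then remove 0.004791 M of G.
Step 2:
                    E           C           J           G
  init         0.3693      0.2603       8.722     0.03687
  Δ         -0.005829   -0.002915   -0.008744    0.002915
  eq           0.3635      0.2574       8.713     0.03978
  solve Keq expr → x = 0.002915; check Q = 0.001768
Then add 0.03529 M of G.
Step 3:
                    E           C           J           G
  init         0.3635      0.2574       8.713     0.07507
  Δ           0.04128     0.02064     0.06192    -0.02064
  eq           0.4048       0.278       8.775     0.05443
  solve Keq expr → x = -0.02064; check Q = 0.001768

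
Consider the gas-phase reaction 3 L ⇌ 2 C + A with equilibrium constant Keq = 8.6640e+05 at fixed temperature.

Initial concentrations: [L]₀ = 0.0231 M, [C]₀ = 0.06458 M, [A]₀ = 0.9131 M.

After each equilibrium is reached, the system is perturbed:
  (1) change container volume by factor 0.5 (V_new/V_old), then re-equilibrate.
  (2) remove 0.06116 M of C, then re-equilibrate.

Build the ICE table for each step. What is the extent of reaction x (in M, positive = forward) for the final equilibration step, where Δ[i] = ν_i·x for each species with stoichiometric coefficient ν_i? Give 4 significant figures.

x = 3.4486e-04 M

Q₀ = 308.9 vs Keq = 8.6640e+05 ⇒ Q<K, forward
Step 1:
                   L          C          A
  init        0.0231    0.06458     0.9131
  Δ         -0.02123    0.01415   0.007075
  eq        0.001874    0.07873     0.9202
  solve Keq expr → x = 0.007075; check Q = 8.6640e+05
Then change container volume by factor 0.5 (V_new/V_old).
Step 2:
                   L          C          A
  init      0.003748     0.1575       1.84
  Δ                0          0          0
  eq        0.003748     0.1575       1.84
  solve Keq expr → x = 0; check Q = 8.6640e+05
Then remove 0.06116 M of C.
Step 3:
                   L          C          A
  init      0.003748     0.0963       1.84
  Δ        -0.001035 6.8973e-04 3.4486e-04
  eq        0.002714    0.09699      1.841
  solve Keq expr → x = 3.4486e-04; check Q = 8.6640e+05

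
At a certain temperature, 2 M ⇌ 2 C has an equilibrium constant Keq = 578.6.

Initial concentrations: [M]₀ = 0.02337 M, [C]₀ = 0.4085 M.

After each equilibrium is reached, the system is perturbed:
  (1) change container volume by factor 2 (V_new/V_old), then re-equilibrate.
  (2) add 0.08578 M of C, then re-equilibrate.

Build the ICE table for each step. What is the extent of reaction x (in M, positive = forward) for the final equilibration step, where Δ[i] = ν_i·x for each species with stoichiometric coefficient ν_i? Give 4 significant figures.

Q₀ = 305.5 vs Keq = 578.6 ⇒ Q<K, forward
Step 1:
                  M         C
  Initial   0.02337    0.4085
  Change  -0.006133  0.006133
  Equil     0.01724    0.4146
  solve Keq expr → x = 0.003066; check Q = 578.6
Then change container volume by factor 2 (V_new/V_old).
Step 2:
                  M         C
  Initial  0.008619    0.2073
  Change          0         0
  Equil    0.008619    0.2073
  solve Keq expr → x = 0; check Q = 578.6
Then add 0.08578 M of C.
Step 3:
                  M         C
  Initial  0.008619    0.2931
  Change   0.003424 -0.003424
  Equil     0.01204    0.2897
  solve Keq expr → x = -0.001712; check Q = 578.6

x = -0.001712 M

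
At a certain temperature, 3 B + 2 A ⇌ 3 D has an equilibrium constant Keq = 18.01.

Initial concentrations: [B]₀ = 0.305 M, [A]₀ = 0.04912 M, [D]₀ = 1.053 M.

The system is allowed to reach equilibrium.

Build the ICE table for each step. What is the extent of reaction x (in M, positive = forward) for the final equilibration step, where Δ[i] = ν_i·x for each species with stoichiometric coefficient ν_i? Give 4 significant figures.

Q₀ = 1.7056e+04 vs Keq = 18.01 ⇒ Q>K, reverse
Step 1:
                   B          A          D
  I            0.305    0.04912      1.053
  C            0.339      0.226     -0.339
  E            0.644     0.2751      0.714
  solve Keq expr → x = -0.113; check Q = 18.01

x = -0.113 M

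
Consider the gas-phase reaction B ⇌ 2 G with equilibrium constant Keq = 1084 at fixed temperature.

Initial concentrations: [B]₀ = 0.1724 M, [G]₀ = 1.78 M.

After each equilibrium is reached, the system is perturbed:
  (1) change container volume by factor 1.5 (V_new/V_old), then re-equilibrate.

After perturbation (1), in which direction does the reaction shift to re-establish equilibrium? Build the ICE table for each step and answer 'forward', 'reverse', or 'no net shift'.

Direction: forward

Q₀ = 18.38 vs Keq = 1084 ⇒ Q<K, forward
Step 1:
                  B         G
  init       0.1724      1.78
  Δ         -0.1683    0.3365
  eq       0.004133     2.117
  solve Keq expr → x = 0.1683; check Q = 1084
Then change container volume by factor 1.5 (V_new/V_old).
Step 2:
                  B         G
  init     0.002755     1.411
  Δ       -9.1359e-04  0.001827
  eq       0.001841     1.413
  solve Keq expr → x = 9.1359e-04; check Q = 1084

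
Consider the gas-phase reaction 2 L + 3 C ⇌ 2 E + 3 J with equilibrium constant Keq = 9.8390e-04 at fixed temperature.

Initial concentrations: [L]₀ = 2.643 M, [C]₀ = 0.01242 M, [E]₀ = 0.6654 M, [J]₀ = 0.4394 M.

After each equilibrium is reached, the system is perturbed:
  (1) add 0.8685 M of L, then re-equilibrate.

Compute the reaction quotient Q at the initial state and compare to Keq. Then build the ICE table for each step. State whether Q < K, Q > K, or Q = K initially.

Q₀ = 2807 vs Keq = 9.8390e-04 ⇒ Q>K, reverse
Step 1:
                   L          C          E          J
  I            2.643    0.01242     0.6654     0.4394
  C           0.2162     0.3244    -0.2162    -0.3244
  E            2.859     0.3368     0.4492      0.115
  solve Keq expr → x = -0.1081; check Q = 9.8390e-04
Then add 0.8685 M of L.
Step 2:
                   L          C          E          J
  I            3.728     0.3368     0.4492      0.115
  C        -0.009566   -0.01435   0.009566    0.01435
  E            3.718     0.3224     0.4587     0.1294
  solve Keq expr → x = 0.004783; check Q = 9.8390e-04

Q₀ = 2807; Q > K (proceeds reverse)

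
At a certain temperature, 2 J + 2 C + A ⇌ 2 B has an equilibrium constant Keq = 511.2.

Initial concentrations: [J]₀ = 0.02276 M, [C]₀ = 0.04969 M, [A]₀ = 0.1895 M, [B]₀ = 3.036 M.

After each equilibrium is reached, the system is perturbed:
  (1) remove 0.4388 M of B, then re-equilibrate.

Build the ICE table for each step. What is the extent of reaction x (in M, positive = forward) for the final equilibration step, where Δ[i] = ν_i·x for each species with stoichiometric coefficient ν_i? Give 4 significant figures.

x = 0.0154 M

Q₀ = 3.8029e+07 vs Keq = 511.2 ⇒ Q>K, reverse
Step 1:
                   J          C          A          B
  Initial    0.02276    0.04969     0.1895      3.036
  Change      0.3969     0.3969     0.1984    -0.3969
  Equil       0.4196     0.4466     0.3879      2.639
  solve Keq expr → x = -0.1984; check Q = 511.2
Then remove 0.4388 M of B.
Step 2:
                   J          C          A          B
  Initial     0.4196     0.4466     0.3879        2.2
  Change     -0.0308    -0.0308    -0.0154     0.0308
  Equil       0.3888     0.4158     0.3725      2.231
  solve Keq expr → x = 0.0154; check Q = 511.2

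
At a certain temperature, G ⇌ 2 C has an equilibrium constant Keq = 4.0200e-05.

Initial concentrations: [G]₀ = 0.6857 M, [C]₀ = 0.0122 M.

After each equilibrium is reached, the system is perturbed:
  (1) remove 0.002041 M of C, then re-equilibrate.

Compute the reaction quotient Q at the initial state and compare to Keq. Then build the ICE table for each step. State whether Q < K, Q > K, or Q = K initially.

Q₀ = 2.1706e-04 vs Keq = 4.0200e-05 ⇒ Q>K, reverse
Step 1:
                   G          C
  init        0.6857     0.0122
  Δ         0.003468  -0.006936
  eq          0.6892   0.005264
  solve Keq expr → x = -0.003468; check Q = 4.0200e-05
Then remove 0.002041 M of C.
Step 2:
                   G          C
  init        0.6892   0.003223
  Δ        -0.001019   0.002037
  eq          0.6881    0.00526
  solve Keq expr → x = 0.001019; check Q = 4.0200e-05

Q₀ = 2.1706e-04; Q > K (proceeds reverse)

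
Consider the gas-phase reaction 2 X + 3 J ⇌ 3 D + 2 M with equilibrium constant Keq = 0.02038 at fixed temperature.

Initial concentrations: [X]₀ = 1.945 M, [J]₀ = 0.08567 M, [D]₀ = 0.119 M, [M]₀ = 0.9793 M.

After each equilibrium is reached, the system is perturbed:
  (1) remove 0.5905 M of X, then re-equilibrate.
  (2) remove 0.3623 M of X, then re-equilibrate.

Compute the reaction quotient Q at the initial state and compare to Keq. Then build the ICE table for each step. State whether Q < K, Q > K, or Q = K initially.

Q₀ = 0.6794; Q > K (proceeds reverse)

Q₀ = 0.6794 vs Keq = 0.02038 ⇒ Q>K, reverse
Step 1:
                    X           J           D           M
  Initial       1.945     0.08567       0.119      0.9793
  Change      0.03709     0.05563    -0.05563    -0.03709
  Equil         1.982      0.1413     0.06337      0.9422
  solve Keq expr → x = -0.01854; check Q = 0.02038
Then remove 0.5905 M of X.
Step 2:
                    X           J           D           M
  Initial       1.392      0.1413     0.06337      0.9422
  Change     0.006354     0.00953    -0.00953   -0.006354
  Equil         1.398      0.1508     0.05384      0.9359
  solve Keq expr → x = -0.003177; check Q = 0.02038
Then remove 0.3623 M of X.
Step 3:
                    X           J           D           M
  Initial       1.036      0.1508     0.05384      0.9359
  Change     0.004876    0.007314   -0.007314   -0.004876
  Equil         1.041      0.1581     0.04652       0.931
  solve Keq expr → x = -0.002438; check Q = 0.02038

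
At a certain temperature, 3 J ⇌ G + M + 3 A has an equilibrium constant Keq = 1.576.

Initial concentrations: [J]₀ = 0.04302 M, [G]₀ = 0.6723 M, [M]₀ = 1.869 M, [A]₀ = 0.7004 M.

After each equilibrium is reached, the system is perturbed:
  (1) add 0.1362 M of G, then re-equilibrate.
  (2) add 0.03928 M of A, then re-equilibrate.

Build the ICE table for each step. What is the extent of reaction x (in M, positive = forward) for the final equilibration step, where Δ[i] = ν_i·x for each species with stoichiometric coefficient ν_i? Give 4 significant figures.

x = -0.006026 M

Q₀ = 5423 vs Keq = 1.576 ⇒ Q>K, reverse
Step 1:
                   J          G          M          A
  init       0.04302     0.6723      1.869     0.7004
  Δ           0.3013    -0.1004    -0.1004    -0.3013
  eq          0.3443     0.5719      1.769     0.3991
  solve Keq expr → x = -0.1004; check Q = 1.576
Then add 0.1362 M of G.
Step 2:
                   J          G          M          A
  init        0.3443     0.7081      1.769     0.3991
  Δ          0.01267  -0.004225  -0.004225   -0.01267
  eq           0.357     0.7039      1.764     0.3865
  solve Keq expr → x = -0.004225; check Q = 1.576
Then add 0.03928 M of A.
Step 3:
                   J          G          M          A
  init         0.357     0.7039      1.764     0.4257
  Δ          0.01808  -0.006026  -0.006026   -0.01808
  eq           0.375     0.6978      1.758     0.4077
  solve Keq expr → x = -0.006026; check Q = 1.576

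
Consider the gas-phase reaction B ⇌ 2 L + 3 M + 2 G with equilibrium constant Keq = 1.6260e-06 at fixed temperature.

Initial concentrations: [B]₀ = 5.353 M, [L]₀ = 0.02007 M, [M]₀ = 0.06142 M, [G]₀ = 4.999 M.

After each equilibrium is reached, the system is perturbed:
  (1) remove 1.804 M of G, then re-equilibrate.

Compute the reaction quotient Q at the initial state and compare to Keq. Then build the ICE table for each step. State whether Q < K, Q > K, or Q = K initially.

Q₀ = 4.3571e-07; Q < K (proceeds forward)

Q₀ = 4.3571e-07 vs Keq = 1.6260e-06 ⇒ Q<K, forward
Step 1:
                  B         L         M         G
  init        5.353   0.02007   0.06142     4.999
  Δ       -0.004405  0.008811   0.01322  0.008811
  eq          5.349   0.02888   0.07464     5.008
  solve Keq expr → x = 0.004405; check Q = 1.6260e-06
Then remove 1.804 M of G.
Step 2:
                  B         L         M         G
  init        5.349   0.02888   0.07464     3.204
  Δ       -0.003773  0.007546   0.01132  0.007546
  eq          5.345   0.03643   0.08596     3.211
  solve Keq expr → x = 0.003773; check Q = 1.6260e-06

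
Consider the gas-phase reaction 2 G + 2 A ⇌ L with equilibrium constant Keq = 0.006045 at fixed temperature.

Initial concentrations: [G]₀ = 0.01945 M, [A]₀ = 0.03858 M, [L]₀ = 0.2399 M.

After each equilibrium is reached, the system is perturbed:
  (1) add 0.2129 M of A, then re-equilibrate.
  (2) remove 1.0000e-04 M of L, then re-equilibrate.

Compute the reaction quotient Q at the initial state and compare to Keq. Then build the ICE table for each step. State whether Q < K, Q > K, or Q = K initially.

Q₀ = 4.2606e+05; Q > K (proceeds reverse)

Q₀ = 4.2606e+05 vs Keq = 0.006045 ⇒ Q>K, reverse
Step 1:
                   G          A          L
  I          0.01945    0.03858     0.2399
  C            0.479      0.479    -0.2395
  E           0.4984     0.5176 4.0233e-04
  solve Keq expr → x = -0.2395; check Q = 0.006045
Then add 0.2129 M of A.
Step 2:
                   G          A          L
  I           0.4984     0.7305 4.0233e-04
  C       -7.8960e-04 -7.8960e-04 3.9480e-04
  E           0.4977     0.7297 7.9712e-04
  solve Keq expr → x = 3.9480e-04; check Q = 0.006045
Then remove 1.0000e-04 M of L.
Step 3:
                   G          A          L
  I           0.4977     0.7297 6.9712e-04
  C       -1.9787e-04 -1.9787e-04 9.8934e-05
  E           0.4975     0.7295 7.9606e-04
  solve Keq expr → x = 9.8934e-05; check Q = 0.006045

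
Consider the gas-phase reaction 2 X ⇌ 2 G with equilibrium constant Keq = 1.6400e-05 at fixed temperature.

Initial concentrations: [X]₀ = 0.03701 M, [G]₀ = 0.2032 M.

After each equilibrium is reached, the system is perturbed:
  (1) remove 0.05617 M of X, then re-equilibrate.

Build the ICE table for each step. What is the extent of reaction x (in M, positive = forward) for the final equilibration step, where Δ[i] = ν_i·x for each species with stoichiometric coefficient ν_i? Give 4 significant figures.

x = -1.1328e-04 M

Q₀ = 30.14 vs Keq = 1.6400e-05 ⇒ Q>K, reverse
Step 1:
                    X           G
  Initial     0.03701      0.2032
  Change       0.2022     -0.2022
  Equil        0.2392  9.6885e-04
  solve Keq expr → x = -0.1011; check Q = 1.6400e-05
Then remove 0.05617 M of X.
Step 2:
                    X           G
  Initial      0.1831  9.6885e-04
  Change   2.2655e-04 -2.2655e-04
  Equil        0.1833  7.4230e-04
  solve Keq expr → x = -1.1328e-04; check Q = 1.6400e-05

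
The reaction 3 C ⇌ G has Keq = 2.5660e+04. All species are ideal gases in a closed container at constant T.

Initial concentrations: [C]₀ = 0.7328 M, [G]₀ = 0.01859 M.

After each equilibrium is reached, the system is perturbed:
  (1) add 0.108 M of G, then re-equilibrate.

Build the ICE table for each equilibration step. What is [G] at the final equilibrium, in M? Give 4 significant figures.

[G]_eq = 0.3628 M

Q₀ = 0.04724 vs Keq = 2.5660e+04 ⇒ Q<K, forward
Step 1:
                   C          G
  Initial     0.7328    0.01859
  Change     -0.7113     0.2371
  Equil      0.02152     0.2557
  solve Keq expr → x = 0.2371; check Q = 2.5660e+04
Then add 0.108 M of G.
Step 2:
                   C          G
  Initial    0.02152     0.3637
  Change    0.002662 -8.8734e-04
  Equil      0.02418     0.3628
  solve Keq expr → x = -8.8734e-04; check Q = 2.5660e+04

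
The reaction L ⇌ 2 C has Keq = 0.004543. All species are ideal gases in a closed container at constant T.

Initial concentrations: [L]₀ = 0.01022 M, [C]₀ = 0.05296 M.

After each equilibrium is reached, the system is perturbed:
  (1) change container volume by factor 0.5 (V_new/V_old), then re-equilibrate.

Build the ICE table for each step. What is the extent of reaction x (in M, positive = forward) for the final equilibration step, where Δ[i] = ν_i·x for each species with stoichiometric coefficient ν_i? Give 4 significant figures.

Q₀ = 0.2744 vs Keq = 0.004543 ⇒ Q>K, reverse
Step 1:
                  L         C
  init      0.01022   0.05296
  Δ         0.02057  -0.04113
  eq        0.03079   0.01183
  solve Keq expr → x = -0.02057; check Q = 0.004543
Then change container volume by factor 0.5 (V_new/V_old).
Step 2:
                  L         C
  init      0.06157   0.02365
  Δ        0.003246 -0.006493
  eq        0.06482   0.01716
  solve Keq expr → x = -0.003246; check Q = 0.004543

x = -0.003246 M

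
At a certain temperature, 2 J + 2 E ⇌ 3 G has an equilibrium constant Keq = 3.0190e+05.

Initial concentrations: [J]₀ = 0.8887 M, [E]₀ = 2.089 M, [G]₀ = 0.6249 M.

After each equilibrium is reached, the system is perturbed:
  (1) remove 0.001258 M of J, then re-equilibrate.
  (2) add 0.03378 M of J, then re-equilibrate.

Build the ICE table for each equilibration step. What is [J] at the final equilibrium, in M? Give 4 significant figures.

[J]_eq = 0.004392 M

Q₀ = 0.0708 vs Keq = 3.0190e+05 ⇒ Q<K, forward
Step 1:
                   J          E          G
  I           0.8887      2.089     0.6249
  C          -0.8846    -0.8846      1.327
  E          0.00412      1.204      1.952
  solve Keq expr → x = 0.4423; check Q = 3.0190e+05
Then remove 0.001258 M of J.
Step 2:
                   J          E          G
  I         0.002862      1.204      1.952
  C         0.001248   0.001248  -0.001872
  E          0.00411      1.206       1.95
  solve Keq expr → x = -6.2391e-04; check Q = 3.0190e+05
Then add 0.03378 M of J.
Step 3:
                   J          E          G
  I          0.03789      1.206       1.95
  C          -0.0335    -0.0335    0.05025
  E         0.004392      1.172          2
  solve Keq expr → x = 0.01675; check Q = 3.0190e+05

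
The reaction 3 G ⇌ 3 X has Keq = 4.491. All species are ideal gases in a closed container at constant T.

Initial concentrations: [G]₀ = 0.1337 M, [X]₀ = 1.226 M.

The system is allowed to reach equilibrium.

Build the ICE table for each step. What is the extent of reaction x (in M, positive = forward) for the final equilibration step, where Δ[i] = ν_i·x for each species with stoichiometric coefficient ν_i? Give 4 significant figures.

x = -0.1265 M

Q₀ = 771 vs Keq = 4.491 ⇒ Q>K, reverse
Step 1:
                   G          X
  init        0.1337      1.226
  Δ           0.3794    -0.3794
  eq          0.5131     0.8466
  solve Keq expr → x = -0.1265; check Q = 4.491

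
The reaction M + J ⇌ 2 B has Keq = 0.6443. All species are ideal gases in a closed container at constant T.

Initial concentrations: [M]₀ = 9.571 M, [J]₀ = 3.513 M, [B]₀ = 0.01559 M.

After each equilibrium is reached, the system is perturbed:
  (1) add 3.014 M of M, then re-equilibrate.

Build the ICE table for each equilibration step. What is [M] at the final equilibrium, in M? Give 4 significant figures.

[M]_eq = 10.84 M

Q₀ = 7.2286e-06 vs Keq = 0.6443 ⇒ Q<K, forward
Step 1:
                  M         J         B
  Initial     9.571     3.513   0.01559
  Change     -1.573    -1.573     3.146
  Equil       7.998      1.94     3.162
  solve Keq expr → x = 1.573; check Q = 0.6443
Then add 3.014 M of M.
Step 2:
                  M         J         B
  Initial     11.01      1.94     3.162
  Change    -0.1746   -0.1746    0.3492
  Equil       10.84     1.765     3.511
  solve Keq expr → x = 0.1746; check Q = 0.6443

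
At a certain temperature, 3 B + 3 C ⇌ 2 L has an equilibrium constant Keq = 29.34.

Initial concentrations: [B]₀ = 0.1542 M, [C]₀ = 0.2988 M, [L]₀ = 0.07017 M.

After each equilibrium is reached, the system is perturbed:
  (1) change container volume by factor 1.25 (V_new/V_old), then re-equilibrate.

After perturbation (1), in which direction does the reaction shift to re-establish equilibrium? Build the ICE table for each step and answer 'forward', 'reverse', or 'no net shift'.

Direction: reverse

Q₀ = 50.34 vs Keq = 29.34 ⇒ Q>K, reverse
Step 1:
                  B         C         L
  I          0.1542    0.2988   0.07017
  C         0.01108   0.01108 -0.007386
  E          0.1653    0.3099   0.06278
  solve Keq expr → x = -0.003693; check Q = 29.34
Then change container volume by factor 1.25 (V_new/V_old).
Step 2:
                  B         C         L
  I          0.1322    0.2479   0.05023
  C         0.01423   0.01423 -0.009485
  E          0.1465    0.2621   0.04074
  solve Keq expr → x = -0.004742; check Q = 29.34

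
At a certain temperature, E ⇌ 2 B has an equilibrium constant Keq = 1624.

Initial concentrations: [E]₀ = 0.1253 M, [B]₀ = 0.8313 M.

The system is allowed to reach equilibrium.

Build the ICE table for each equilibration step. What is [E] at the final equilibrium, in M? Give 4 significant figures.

[E]_eq = 7.1884e-04 M

Q₀ = 5.515 vs Keq = 1624 ⇒ Q<K, forward
Step 1:
                    E           B
  I            0.1253      0.8313
  C           -0.1246      0.2492
  E        7.1884e-04        1.08
  solve Keq expr → x = 0.1246; check Q = 1624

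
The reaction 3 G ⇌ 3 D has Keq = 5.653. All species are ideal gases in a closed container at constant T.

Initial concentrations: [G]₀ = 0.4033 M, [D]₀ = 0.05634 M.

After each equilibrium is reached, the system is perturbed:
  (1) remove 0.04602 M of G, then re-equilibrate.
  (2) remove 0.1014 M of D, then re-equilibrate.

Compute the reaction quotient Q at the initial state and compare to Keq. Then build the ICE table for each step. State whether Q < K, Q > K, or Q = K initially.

Q₀ = 0.002726; Q < K (proceeds forward)

Q₀ = 0.002726 vs Keq = 5.653 ⇒ Q<K, forward
Step 1:
                    G           D
  Initial      0.4033     0.05634
  Change       -0.238       0.238
  Equil        0.1653      0.2944
  solve Keq expr → x = 0.07935; check Q = 5.653
Then remove 0.04602 M of G.
Step 2:
                    G           D
  Initial      0.1192      0.2944
  Change      0.02947    -0.02947
  Equil        0.1487      0.2649
  solve Keq expr → x = -0.009825; check Q = 5.653
Then remove 0.1014 M of D.
Step 3:
                    G           D
  Initial      0.1487      0.1635
  Change     -0.03646     0.03646
  Equil        0.1123         0.2
  solve Keq expr → x = 0.01215; check Q = 5.653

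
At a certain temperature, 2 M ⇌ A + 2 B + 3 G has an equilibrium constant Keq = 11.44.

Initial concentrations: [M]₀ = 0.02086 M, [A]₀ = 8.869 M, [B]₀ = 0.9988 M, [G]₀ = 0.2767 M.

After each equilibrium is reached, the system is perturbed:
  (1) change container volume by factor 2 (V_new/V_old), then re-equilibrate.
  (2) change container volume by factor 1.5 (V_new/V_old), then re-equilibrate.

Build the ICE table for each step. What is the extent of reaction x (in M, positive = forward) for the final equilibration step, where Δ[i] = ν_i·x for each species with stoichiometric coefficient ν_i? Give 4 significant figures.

x = 0.002419 M

Q₀ = 430.8 vs Keq = 11.44 ⇒ Q>K, reverse
Step 1:
                  M         A         B         G
  init      0.02086     8.869    0.9988    0.2767
  Δ         0.05245  -0.02623  -0.05245  -0.07868
  eq        0.07331     8.843    0.9463     0.198
  solve Keq expr → x = -0.02623; check Q = 11.44
Then change container volume by factor 2 (V_new/V_old).
Step 2:
                  M         A         B         G
  init      0.03666     4.421    0.4732   0.09901
  Δ         -0.0219   0.01095    0.0219   0.03285
  eq        0.01476     4.432    0.4951    0.1319
  solve Keq expr → x = 0.01095; check Q = 11.44
Then change container volume by factor 1.5 (V_new/V_old).
Step 3:
                  M         A         B         G
  init     0.009837     2.955      0.33   0.08791
  Δ       -0.004838  0.002419  0.004838  0.007257
  eq       0.004999     2.957    0.3349   0.09517
  solve Keq expr → x = 0.002419; check Q = 11.44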